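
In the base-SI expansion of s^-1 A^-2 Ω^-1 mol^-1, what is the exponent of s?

Ω = V/A (resistance = voltage per current),
    = kg·m²·s⁻³·A⁻².
So Ω⁻¹ = kg⁻¹·m⁻²·s³·A².
Combining: s⁻¹·A⁻²·Ω⁻¹·mol⁻¹ = s⁻¹ · A⁻² · (kg⁻¹·m⁻²·s³·A²) · mol⁻¹ = kg⁻¹·m⁻²·s²·mol⁻¹.
The exponent of s is 2.

2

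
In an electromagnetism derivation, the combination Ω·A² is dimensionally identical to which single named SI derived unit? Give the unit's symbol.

Ω = V/A (resistance = voltage per current),
    = kg·m²·s⁻³·A⁻².
Combining: Ω·A² = (kg·m²·s⁻³·A⁻²) · A² = kg·m²·s⁻³.
kg·m²·s⁻³ is the base-SI form of the watt.

W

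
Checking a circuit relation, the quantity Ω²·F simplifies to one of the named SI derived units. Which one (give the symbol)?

Ω = kg·m²·s⁻³·A⁻².
So Ω² = kg²·m⁴·s⁻⁶·A⁻⁴.
F = kg⁻¹·m⁻²·s⁴·A².
Combining: Ω²·F = (kg²·m⁴·s⁻⁶·A⁻⁴) · (kg⁻¹·m⁻²·s⁴·A²) = kg·m²·s⁻²·A⁻².
kg·m²·s⁻²·A⁻² is the base-SI form of the henry.

H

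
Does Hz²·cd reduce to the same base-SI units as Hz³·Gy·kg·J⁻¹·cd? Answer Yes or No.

Left side:
  Hz = s⁻¹.
  So Hz² = s⁻².
  Combining: Hz²·cd = s⁻² · cd = s⁻²·cd.
Right side:
  Hz = 1/s = s⁻¹ (frequency is cycles per second).
  So Hz³ = s⁻³.
  Gy = J/kg (absorbed dose = energy per mass),
      = m²·s⁻².
  J = N·m (work = force × distance),
      = kg·m²·s⁻².
  So J⁻¹ = kg⁻¹·m⁻²·s².
  Combining: Hz³·Gy·kg·J⁻¹·cd = s⁻³ · (m²·s⁻²) · kg · (kg⁻¹·m⁻²·s²) · cd = s⁻³·cd.
Left is s⁻²·cd; right is s⁻³·cd — different.

No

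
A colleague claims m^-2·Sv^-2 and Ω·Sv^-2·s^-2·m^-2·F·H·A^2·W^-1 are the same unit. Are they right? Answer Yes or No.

Yes

Left side:
  Sv = J/kg (equivalent dose = energy per mass),
      = m²·s⁻².
  So Sv⁻² = m⁻⁴·s⁴.
  Combining: m⁻²·Sv⁻² = m⁻² · (m⁻⁴·s⁴) = m⁻⁶·s⁴.
Right side:
  Ω = kg·m²·s⁻³·A⁻².
  Sv = m²·s⁻².
  So Sv⁻² = m⁻⁴·s⁴.
  F = kg⁻¹·m⁻²·s⁴·A².
  H = kg·m²·s⁻²·A⁻².
  W = kg·m²·s⁻³.
  So W⁻¹ = kg⁻¹·m⁻²·s³.
  Combining: Ω·Sv⁻²·s⁻²·m⁻²·F·H·A²·W⁻¹ = (kg·m²·s⁻³·A⁻²) · (m⁻⁴·s⁴) · s⁻² · m⁻² · (kg⁻¹·m⁻²·s⁴·A²) · (kg·m²·s⁻²·A⁻²) · A² · (kg⁻¹·m⁻²·s³) = m⁻⁶·s⁴.
Both reduce to m⁻⁶·s⁴.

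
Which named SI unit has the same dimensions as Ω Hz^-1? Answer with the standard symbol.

H

Ω = V/A (resistance = voltage per current),
    = kg·m²·s⁻³·A⁻².
Hz = 1/s = s⁻¹ (frequency is cycles per second).
So Hz⁻¹ = s.
Combining: Ω·Hz⁻¹ = (kg·m²·s⁻³·A⁻²) · s = kg·m²·s⁻²·A⁻².
kg·m²·s⁻²·A⁻² is the base-SI form of the henry.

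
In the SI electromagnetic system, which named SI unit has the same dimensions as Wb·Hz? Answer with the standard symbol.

V

Wb = kg·m²·s⁻²·A⁻¹.
Hz = s⁻¹.
Combining: Wb·Hz = (kg·m²·s⁻²·A⁻¹) · s⁻¹ = kg·m²·s⁻³·A⁻¹.
kg·m²·s⁻³·A⁻¹ is the base-SI form of the volt.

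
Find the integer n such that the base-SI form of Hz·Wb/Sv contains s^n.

Sv = J/kg (equivalent dose = energy per mass),
    = m²·s⁻².
So Sv⁻¹ = m⁻²·s².
Hz = 1/s = s⁻¹ (frequency is cycles per second).
Wb = V·s (flux: a volt is a weber per second),
    = kg·m²·s⁻²·A⁻¹.
Combining: Sv⁻¹·Hz·Wb = (m⁻²·s²) · s⁻¹ · (kg·m²·s⁻²·A⁻¹) = kg·s⁻¹·A⁻¹.
The exponent of s is -1.

-1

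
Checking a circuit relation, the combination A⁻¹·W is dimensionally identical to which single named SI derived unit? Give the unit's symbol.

V

W = J/s (power = energy per time),
    = kg·m²·s⁻³.
Combining: A⁻¹·W = A⁻¹ · (kg·m²·s⁻³) = kg·m²·s⁻³·A⁻¹.
kg·m²·s⁻³·A⁻¹ is the base-SI form of the volt.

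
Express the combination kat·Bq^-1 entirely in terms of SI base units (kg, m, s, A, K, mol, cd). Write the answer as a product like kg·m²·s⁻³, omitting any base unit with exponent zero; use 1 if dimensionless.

mol

kat = mol/s = s⁻¹·mol (catalytic activity).
Bq = 1/s = s⁻¹ (activity is decays per second).
So Bq⁻¹ = s.
Combining: kat·Bq⁻¹ = (s⁻¹·mol) · s = mol.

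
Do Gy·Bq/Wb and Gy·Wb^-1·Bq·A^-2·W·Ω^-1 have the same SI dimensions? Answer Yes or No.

Left side:
  Wb = kg·m²·s⁻²·A⁻¹.
  So Wb⁻¹ = kg⁻¹·m⁻²·s²·A.
  Gy = m²·s⁻².
  Bq = s⁻¹.
  Combining: Wb⁻¹·Gy·Bq = (kg⁻¹·m⁻²·s²·A) · (m²·s⁻²) · s⁻¹ = kg⁻¹·s⁻¹·A.
Right side:
  Gy = J/kg (absorbed dose = energy per mass),
      = m²·s⁻².
  Wb = V·s (flux: a volt is a weber per second),
      = kg·m²·s⁻²·A⁻¹.
  So Wb⁻¹ = kg⁻¹·m⁻²·s²·A.
  Bq = 1/s = s⁻¹ (activity is decays per second).
  W = J/s (power = energy per time),
      = kg·m²·s⁻³.
  Ω = V/A (resistance = voltage per current),
      = kg·m²·s⁻³·A⁻².
  So Ω⁻¹ = kg⁻¹·m⁻²·s³·A².
  Combining: Gy·Wb⁻¹·Bq·A⁻²·W·Ω⁻¹ = (m²·s⁻²) · (kg⁻¹·m⁻²·s²·A) · s⁻¹ · A⁻² · (kg·m²·s⁻³) · (kg⁻¹·m⁻²·s³·A²) = kg⁻¹·s⁻¹·A.
Both reduce to kg⁻¹·s⁻¹·A.

Yes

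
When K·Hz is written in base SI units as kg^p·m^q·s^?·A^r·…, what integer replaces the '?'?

-1

Hz = s⁻¹.
Combining: K·Hz = K · s⁻¹ = s⁻¹·K.
The exponent of s is -1.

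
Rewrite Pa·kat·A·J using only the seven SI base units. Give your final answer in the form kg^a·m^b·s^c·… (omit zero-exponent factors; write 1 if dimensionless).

Pa = kg·m⁻¹·s⁻².
kat = s⁻¹·mol.
J = kg·m²·s⁻².
Combining: Pa·kat·A·J = (kg·m⁻¹·s⁻²) · (s⁻¹·mol) · A · (kg·m²·s⁻²) = kg²·m·s⁻⁵·A·mol.

kg²·m·s⁻⁵·A·mol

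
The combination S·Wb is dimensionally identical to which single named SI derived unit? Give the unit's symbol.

S = kg⁻¹·m⁻²·s³·A².
Wb = kg·m²·s⁻²·A⁻¹.
Combining: S·Wb = (kg⁻¹·m⁻²·s³·A²) · (kg·m²·s⁻²·A⁻¹) = s·A.
s·A is the base-SI form of the coulomb.

C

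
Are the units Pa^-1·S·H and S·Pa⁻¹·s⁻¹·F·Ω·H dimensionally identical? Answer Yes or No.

Left side:
  Pa = kg·m⁻¹·s⁻².
  So Pa⁻¹ = kg⁻¹·m·s².
  S = kg⁻¹·m⁻²·s³·A².
  H = kg·m²·s⁻²·A⁻².
  Combining: Pa⁻¹·S·H = (kg⁻¹·m·s²) · (kg⁻¹·m⁻²·s³·A²) · (kg·m²·s⁻²·A⁻²) = kg⁻¹·m·s³.
Right side:
  S = 1/Ω (conductance is reciprocal resistance),
      = kg⁻¹·m⁻²·s³·A².
  Pa = N/m² (pressure = force per area),
      = kg·m⁻¹·s⁻².
  So Pa⁻¹ = kg⁻¹·m·s².
  F = C/V (capacitance = charge per voltage),
      = A·s/(kg·m²·s⁻³·A⁻¹) (substituting C and V),
      = kg⁻¹·m⁻²·s⁴·A².
  Ω = V/A (resistance = voltage per current),
      = kg·m²·s⁻³·A⁻².
  H = Wb/A (inductance = flux per current),
      = kg·m²·s⁻²·A⁻².
  Combining: S·Pa⁻¹·s⁻¹·F·Ω·H = (kg⁻¹·m⁻²·s³·A²) · (kg⁻¹·m·s²) · s⁻¹ · (kg⁻¹·m⁻²·s⁴·A²) · (kg·m²·s⁻³·A⁻²) · (kg·m²·s⁻²·A⁻²) = kg⁻¹·m·s³.
Both reduce to kg⁻¹·m·s³.

Yes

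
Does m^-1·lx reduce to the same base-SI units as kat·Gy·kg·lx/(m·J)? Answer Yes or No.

Left side:
  lx = m⁻²·cd.
  Combining: m⁻¹·lx = m⁻¹ · (m⁻²·cd) = m⁻³·cd.
Right side:
  kat = s⁻¹·mol.
  Gy = m²·s⁻².
  J = kg·m²·s⁻².
  So J⁻¹ = kg⁻¹·m⁻²·s².
  lx = m⁻²·cd.
  Combining: m⁻¹·kat·Gy·J⁻¹·kg·lx = m⁻¹ · (s⁻¹·mol) · (m²·s⁻²) · (kg⁻¹·m⁻²·s²) · kg · (m⁻²·cd) = m⁻³·s⁻¹·mol·cd.
Left is m⁻³·cd; right is m⁻³·s⁻¹·mol·cd — different.

No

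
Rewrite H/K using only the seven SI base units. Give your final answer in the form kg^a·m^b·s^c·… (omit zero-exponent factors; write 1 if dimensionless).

kg·m²·s⁻²·A⁻²·K⁻¹

H = Wb/A (inductance = flux per current),
    = kg·m²·s⁻²·A⁻².
Combining: H·K⁻¹ = (kg·m²·s⁻²·A⁻²) · K⁻¹ = kg·m²·s⁻²·A⁻²·K⁻¹.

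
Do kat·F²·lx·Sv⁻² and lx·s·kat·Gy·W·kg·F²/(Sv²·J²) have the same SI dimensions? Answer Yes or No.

Left side:
  kat = mol/s = s⁻¹·mol (catalytic activity).
  F = C/V (capacitance = charge per voltage),
      = A·s/(kg·m²·s⁻³·A⁻¹) (substituting C and V),
      = kg⁻¹·m⁻²·s⁴·A².
  So F² = kg⁻²·m⁻⁴·s⁸·A⁴.
  lx = lm/m² (illuminance = luminous flux per area),
      = m⁻²·cd.
  Sv = J/kg (equivalent dose = energy per mass),
      = m²·s⁻².
  So Sv⁻² = m⁻⁴·s⁴.
  Combining: kat·F²·lx·Sv⁻² = (s⁻¹·mol) · (kg⁻²·m⁻⁴·s⁸·A⁴) · (m⁻²·cd) · (m⁻⁴·s⁴) = kg⁻²·m⁻¹⁰·s¹¹·A⁴·mol·cd.
Right side:
  lx = m⁻²·cd.
  kat = s⁻¹·mol.
  Sv = m²·s⁻².
  So Sv⁻² = m⁻⁴·s⁴.
  Gy = m²·s⁻².
  W = kg·m²·s⁻³.
  J = kg·m²·s⁻².
  So J⁻² = kg⁻²·m⁻⁴·s⁴.
  F = kg⁻¹·m⁻²·s⁴·A².
  So F² = kg⁻²·m⁻⁴·s⁸·A⁴.
  Combining: lx·s·kat·Sv⁻²·Gy·W·J⁻²·kg·F² = (m⁻²·cd) · s · (s⁻¹·mol) · (m⁻⁴·s⁴) · (m²·s⁻²) · (kg·m²·s⁻³) · (kg⁻²·m⁻⁴·s⁴) · kg · (kg⁻²·m⁻⁴·s⁸·A⁴) = kg⁻²·m⁻¹⁰·s¹¹·A⁴·mol·cd.
Both reduce to kg⁻²·m⁻¹⁰·s¹¹·A⁴·mol·cd.

Yes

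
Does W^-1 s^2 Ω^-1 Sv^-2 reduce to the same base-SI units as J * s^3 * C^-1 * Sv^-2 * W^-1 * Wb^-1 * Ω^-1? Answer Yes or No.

Left side:
  W = kg·m²·s⁻³.
  So W⁻¹ = kg⁻¹·m⁻²·s³.
  Ω = kg·m²·s⁻³·A⁻².
  So Ω⁻¹ = kg⁻¹·m⁻²·s³·A².
  Sv = m²·s⁻².
  So Sv⁻² = m⁻⁴·s⁴.
  Combining: W⁻¹·s²·Ω⁻¹·Sv⁻² = (kg⁻¹·m⁻²·s³) · s² · (kg⁻¹·m⁻²·s³·A²) · (m⁻⁴·s⁴) = kg⁻²·m⁻⁸·s¹²·A².
Right side:
  J = N·m (work = force × distance),
      = kg·m²·s⁻².
  C = A·s = s·A (charge = current × time).
  So C⁻¹ = s⁻¹·A⁻¹.
  Sv = J/kg (equivalent dose = energy per mass),
      = m²·s⁻².
  So Sv⁻² = m⁻⁴·s⁴.
  W = J/s (power = energy per time),
      = kg·m²·s⁻³.
  So W⁻¹ = kg⁻¹·m⁻²·s³.
  Wb = V·s (flux: a volt is a weber per second),
      = kg·m²·s⁻²·A⁻¹.
  So Wb⁻¹ = kg⁻¹·m⁻²·s²·A.
  Ω = V/A (resistance = voltage per current),
      = kg·m²·s⁻³·A⁻².
  So Ω⁻¹ = kg⁻¹·m⁻²·s³·A².
  Combining: J·s³·C⁻¹·Sv⁻²·W⁻¹·Wb⁻¹·Ω⁻¹ = (kg·m²·s⁻²) · s³ · (s⁻¹·A⁻¹) · (m⁻⁴·s⁴) · (kg⁻¹·m⁻²·s³) · (kg⁻¹·m⁻²·s²·A) · (kg⁻¹·m⁻²·s³·A²) = kg⁻²·m⁻⁸·s¹²·A².
Both reduce to kg⁻²·m⁻⁸·s¹²·A².

Yes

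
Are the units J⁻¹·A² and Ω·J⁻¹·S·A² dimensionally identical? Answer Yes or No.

Yes

Left side:
  J = N·m (work = force × distance),
      = kg·m²·s⁻².
  So J⁻¹ = kg⁻¹·m⁻²·s².
  Combining: J⁻¹·A² = (kg⁻¹·m⁻²·s²) · A² = kg⁻¹·m⁻²·s²·A².
Right side:
  Ω = V/A (resistance = voltage per current),
      = kg·m²·s⁻³·A⁻².
  J = N·m (work = force × distance),
      = kg·m²·s⁻².
  So J⁻¹ = kg⁻¹·m⁻²·s².
  S = 1/Ω (conductance is reciprocal resistance),
      = kg⁻¹·m⁻²·s³·A².
  Combining: Ω·J⁻¹·S·A² = (kg·m²·s⁻³·A⁻²) · (kg⁻¹·m⁻²·s²) · (kg⁻¹·m⁻²·s³·A²) · A² = kg⁻¹·m⁻²·s²·A².
Both reduce to kg⁻¹·m⁻²·s²·A².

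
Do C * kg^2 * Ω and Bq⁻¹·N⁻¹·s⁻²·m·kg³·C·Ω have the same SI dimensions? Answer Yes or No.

Left side:
  C = s·A.
  Ω = kg·m²·s⁻³·A⁻².
  Combining: C·kg²·Ω = (s·A) · kg² · (kg·m²·s⁻³·A⁻²) = kg³·m²·s⁻²·A⁻¹.
Right side:
  Bq = s⁻¹.
  So Bq⁻¹ = s.
  N = kg·m·s⁻².
  So N⁻¹ = kg⁻¹·m⁻¹·s².
  C = s·A.
  Ω = kg·m²·s⁻³·A⁻².
  Combining: Bq⁻¹·N⁻¹·s⁻²·m·kg³·C·Ω = s · (kg⁻¹·m⁻¹·s²) · s⁻² · m · kg³ · (s·A) · (kg·m²·s⁻³·A⁻²) = kg³·m²·s⁻¹·A⁻¹.
Left is kg³·m²·s⁻²·A⁻¹; right is kg³·m²·s⁻¹·A⁻¹ — different.

No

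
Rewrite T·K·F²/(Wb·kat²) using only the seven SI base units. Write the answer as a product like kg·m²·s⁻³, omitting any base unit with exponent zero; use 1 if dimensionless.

kg⁻²·m⁻⁶·s¹⁰·A⁴·K·mol⁻²

T = Wb/m² (flux density = flux per area),
    = kg·s⁻²·A⁻¹.
Wb = V·s (flux: a volt is a weber per second),
    = kg·m²·s⁻²·A⁻¹.
So Wb⁻¹ = kg⁻¹·m⁻²·s²·A.
kat = mol/s = s⁻¹·mol (catalytic activity).
So kat⁻² = s²·mol⁻².
F = C/V (capacitance = charge per voltage),
    = A·s/(kg·m²·s⁻³·A⁻¹) (substituting C and V),
    = kg⁻¹·m⁻²·s⁴·A².
So F² = kg⁻²·m⁻⁴·s⁸·A⁴.
Combining: T·K·Wb⁻¹·kat⁻²·F² = (kg·s⁻²·A⁻¹) · K · (kg⁻¹·m⁻²·s²·A) · (s²·mol⁻²) · (kg⁻²·m⁻⁴·s⁸·A⁴) = kg⁻²·m⁻⁶·s¹⁰·A⁴·K·mol⁻².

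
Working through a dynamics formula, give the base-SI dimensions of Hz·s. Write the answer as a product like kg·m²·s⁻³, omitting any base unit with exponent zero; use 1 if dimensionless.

1

Hz = 1/s = s⁻¹ (frequency is cycles per second).
Combining: Hz·s = s⁻¹ · s = 1.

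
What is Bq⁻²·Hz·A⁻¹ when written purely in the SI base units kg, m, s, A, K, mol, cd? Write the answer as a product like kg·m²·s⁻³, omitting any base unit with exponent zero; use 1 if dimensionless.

s·A⁻¹

Bq = s⁻¹.
So Bq⁻² = s².
Hz = s⁻¹.
Combining: Bq⁻²·Hz·A⁻¹ = s² · s⁻¹ · A⁻¹ = s·A⁻¹.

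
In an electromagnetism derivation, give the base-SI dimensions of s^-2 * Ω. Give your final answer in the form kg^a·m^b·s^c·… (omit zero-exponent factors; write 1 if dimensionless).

kg·m²·s⁻⁵·A⁻²

Ω = V/A (resistance = voltage per current),
    = kg·m²·s⁻³·A⁻².
Combining: s⁻²·Ω = s⁻² · (kg·m²·s⁻³·A⁻²) = kg·m²·s⁻⁵·A⁻².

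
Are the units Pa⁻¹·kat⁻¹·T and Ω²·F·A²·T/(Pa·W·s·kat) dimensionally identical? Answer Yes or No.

Yes

Left side:
  Pa = N/m² (pressure = force per area),
      = kg·m⁻¹·s⁻².
  So Pa⁻¹ = kg⁻¹·m·s².
  kat = mol/s = s⁻¹·mol (catalytic activity).
  So kat⁻¹ = s·mol⁻¹.
  T = Wb/m² (flux density = flux per area),
      = kg·s⁻²·A⁻¹.
  Combining: Pa⁻¹·kat⁻¹·T = (kg⁻¹·m·s²) · (s·mol⁻¹) · (kg·s⁻²·A⁻¹) = m·s·A⁻¹·mol⁻¹.
Right side:
  Ω = V/A (resistance = voltage per current),
      = kg·m²·s⁻³·A⁻².
  So Ω² = kg²·m⁴·s⁻⁶·A⁻⁴.
  Pa = N/m² (pressure = force per area),
      = kg·m⁻¹·s⁻².
  So Pa⁻¹ = kg⁻¹·m·s².
  F = C/V (capacitance = charge per voltage),
      = A·s/(kg·m²·s⁻³·A⁻¹) (substituting C and V),
      = kg⁻¹·m⁻²·s⁴·A².
  W = J/s (power = energy per time),
      = kg·m²·s⁻³.
  So W⁻¹ = kg⁻¹·m⁻²·s³.
  T = Wb/m² (flux density = flux per area),
      = kg·s⁻²·A⁻¹.
  kat = mol/s = s⁻¹·mol (catalytic activity).
  So kat⁻¹ = s·mol⁻¹.
  Combining: Ω²·Pa⁻¹·F·W⁻¹·A²·s⁻¹·T·kat⁻¹ = (kg²·m⁴·s⁻⁶·A⁻⁴) · (kg⁻¹·m·s²) · (kg⁻¹·m⁻²·s⁴·A²) · (kg⁻¹·m⁻²·s³) · A² · s⁻¹ · (kg·s⁻²·A⁻¹) · (s·mol⁻¹) = m·s·A⁻¹·mol⁻¹.
Both reduce to m·s·A⁻¹·mol⁻¹.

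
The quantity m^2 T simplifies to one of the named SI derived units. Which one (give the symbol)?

T = Wb/m² (flux density = flux per area),
    = kg·s⁻²·A⁻¹.
Combining: m²·T = m² · (kg·s⁻²·A⁻¹) = kg·m²·s⁻²·A⁻¹.
kg·m²·s⁻²·A⁻¹ is the base-SI form of the weber.

Wb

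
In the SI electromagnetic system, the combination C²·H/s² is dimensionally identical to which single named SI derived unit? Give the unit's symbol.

C = s·A.
So C² = s²·A².
H = kg·m²·s⁻²·A⁻².
Combining: C²·s⁻²·H = (s²·A²) · s⁻² · (kg·m²·s⁻²·A⁻²) = kg·m²·s⁻².
kg·m²·s⁻² is the base-SI form of the joule.

J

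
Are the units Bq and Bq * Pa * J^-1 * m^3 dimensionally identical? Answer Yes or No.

Yes

Left side:
  Bq = s⁻¹.
Right side:
  Bq = s⁻¹.
  Pa = kg·m⁻¹·s⁻².
  J = kg·m²·s⁻².
  So J⁻¹ = kg⁻¹·m⁻²·s².
  Combining: Bq·Pa·J⁻¹·m³ = s⁻¹ · (kg·m⁻¹·s⁻²) · (kg⁻¹·m⁻²·s²) · m³ = s⁻¹.
Both reduce to s⁻¹.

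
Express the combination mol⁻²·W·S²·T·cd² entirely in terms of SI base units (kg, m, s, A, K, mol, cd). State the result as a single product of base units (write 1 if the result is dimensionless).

W = J/s (power = energy per time),
    = kg·m²·s⁻³.
S = 1/Ω (conductance is reciprocal resistance),
    = kg⁻¹·m⁻²·s³·A².
So S² = kg⁻²·m⁻⁴·s⁶·A⁴.
T = Wb/m² (flux density = flux per area),
    = kg·s⁻²·A⁻¹.
Combining: mol⁻²·W·S²·T·cd² = mol⁻² · (kg·m²·s⁻³) · (kg⁻²·m⁻⁴·s⁶·A⁴) · (kg·s⁻²·A⁻¹) · cd² = m⁻²·s·A³·mol⁻²·cd².

m⁻²·s·A³·mol⁻²·cd²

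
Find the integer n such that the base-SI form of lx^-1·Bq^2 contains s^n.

-2

lx = lm/m² (illuminance = luminous flux per area),
    = m⁻²·cd.
So lx⁻¹ = m²·cd⁻¹.
Bq = 1/s = s⁻¹ (activity is decays per second).
So Bq² = s⁻².
Combining: lx⁻¹·Bq² = (m²·cd⁻¹) · s⁻² = m²·s⁻²·cd⁻¹.
The exponent of s is -2.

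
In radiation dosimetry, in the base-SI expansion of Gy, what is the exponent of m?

2

Gy = J/kg (absorbed dose = energy per mass),
    = m²·s⁻².
The exponent of m is 2.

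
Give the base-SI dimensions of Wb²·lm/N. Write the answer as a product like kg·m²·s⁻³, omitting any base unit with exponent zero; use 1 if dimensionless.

kg·m³·s⁻²·A⁻²·cd

N = kg·m/s² = kg·m·s⁻² (force = mass × acceleration).
So N⁻¹ = kg⁻¹·m⁻¹·s².
Wb = V·s (flux: a volt is a weber per second),
    = kg·m²·s⁻²·A⁻¹.
So Wb² = kg²·m⁴·s⁻⁴·A⁻².
lm = cd·sr = cd (luminous flux; sr is dimensionless).
Combining: N⁻¹·Wb²·lm = (kg⁻¹·m⁻¹·s²) · (kg²·m⁴·s⁻⁴·A⁻²) · cd = kg·m³·s⁻²·A⁻²·cd.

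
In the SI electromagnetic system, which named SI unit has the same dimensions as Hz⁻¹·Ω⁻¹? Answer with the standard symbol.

Hz = s⁻¹.
So Hz⁻¹ = s.
Ω = kg·m²·s⁻³·A⁻².
So Ω⁻¹ = kg⁻¹·m⁻²·s³·A².
Combining: Hz⁻¹·Ω⁻¹ = s · (kg⁻¹·m⁻²·s³·A²) = kg⁻¹·m⁻²·s⁴·A².
kg⁻¹·m⁻²·s⁴·A² is the base-SI form of the farad.

F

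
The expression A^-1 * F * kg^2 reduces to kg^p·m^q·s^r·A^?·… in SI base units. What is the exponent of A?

1

F = C/V (capacitance = charge per voltage),
    = A·s/(kg·m²·s⁻³·A⁻¹) (substituting C and V),
    = kg⁻¹·m⁻²·s⁴·A².
Combining: A⁻¹·F·kg² = A⁻¹ · (kg⁻¹·m⁻²·s⁴·A²) · kg² = kg·m⁻²·s⁴·A.
The exponent of A is 1.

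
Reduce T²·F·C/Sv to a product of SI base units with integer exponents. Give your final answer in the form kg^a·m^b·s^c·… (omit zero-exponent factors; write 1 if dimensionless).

T = Wb/m² (flux density = flux per area),
    = kg·s⁻²·A⁻¹.
So T² = kg²·s⁻⁴·A⁻².
Sv = J/kg (equivalent dose = energy per mass),
    = m²·s⁻².
So Sv⁻¹ = m⁻²·s².
F = C/V (capacitance = charge per voltage),
    = A·s/(kg·m²·s⁻³·A⁻¹) (substituting C and V),
    = kg⁻¹·m⁻²·s⁴·A².
C = A·s = s·A (charge = current × time).
Combining: T²·Sv⁻¹·F·C = (kg²·s⁻⁴·A⁻²) · (m⁻²·s²) · (kg⁻¹·m⁻²·s⁴·A²) · (s·A) = kg·m⁻⁴·s³·A.

kg·m⁻⁴·s³·A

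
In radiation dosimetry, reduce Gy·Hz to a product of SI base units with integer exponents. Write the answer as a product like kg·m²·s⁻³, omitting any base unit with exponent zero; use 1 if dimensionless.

Gy = J/kg (absorbed dose = energy per mass),
    = m²·s⁻².
Hz = 1/s = s⁻¹ (frequency is cycles per second).
Combining: Gy·Hz = (m²·s⁻²) · s⁻¹ = m²·s⁻³.

m²·s⁻³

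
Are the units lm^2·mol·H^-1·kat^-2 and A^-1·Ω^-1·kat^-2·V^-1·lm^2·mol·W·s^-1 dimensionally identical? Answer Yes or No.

Left side:
  lm = cd·sr = cd (luminous flux; sr is dimensionless).
  So lm² = cd².
  H = Wb/A (inductance = flux per current),
      = kg·m²·s⁻²·A⁻².
  So H⁻¹ = kg⁻¹·m⁻²·s²·A².
  kat = mol/s = s⁻¹·mol (catalytic activity).
  So kat⁻² = s²·mol⁻².
  Combining: lm²·mol·H⁻¹·kat⁻² = cd² · mol · (kg⁻¹·m⁻²·s²·A²) · (s²·mol⁻²) = kg⁻¹·m⁻²·s⁴·A²·mol⁻¹·cd².
Right side:
  Ω = kg·m²·s⁻³·A⁻².
  So Ω⁻¹ = kg⁻¹·m⁻²·s³·A².
  kat = s⁻¹·mol.
  So kat⁻² = s²·mol⁻².
  V = kg·m²·s⁻³·A⁻¹.
  So V⁻¹ = kg⁻¹·m⁻²·s³·A.
  lm = cd.
  So lm² = cd².
  W = kg·m²·s⁻³.
  Combining: A⁻¹·Ω⁻¹·kat⁻²·V⁻¹·lm²·mol·W·s⁻¹ = A⁻¹ · (kg⁻¹·m⁻²·s³·A²) · (s²·mol⁻²) · (kg⁻¹·m⁻²·s³·A) · cd² · mol · (kg·m²·s⁻³) · s⁻¹ = kg⁻¹·m⁻²·s⁴·A²·mol⁻¹·cd².
Both reduce to kg⁻¹·m⁻²·s⁴·A²·mol⁻¹·cd².

Yes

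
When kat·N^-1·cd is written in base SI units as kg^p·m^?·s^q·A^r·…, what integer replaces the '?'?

-1

kat = mol/s = s⁻¹·mol (catalytic activity).
N = kg·m/s² = kg·m·s⁻² (force = mass × acceleration).
So N⁻¹ = kg⁻¹·m⁻¹·s².
Combining: kat·N⁻¹·cd = (s⁻¹·mol) · (kg⁻¹·m⁻¹·s²) · cd = kg⁻¹·m⁻¹·s·mol·cd.
The exponent of m is -1.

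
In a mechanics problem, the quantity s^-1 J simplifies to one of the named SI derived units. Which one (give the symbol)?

W

J = N·m (work = force × distance),
    = kg·m²·s⁻².
Combining: s⁻¹·J = s⁻¹ · (kg·m²·s⁻²) = kg·m²·s⁻³.
kg·m²·s⁻³ is the base-SI form of the watt.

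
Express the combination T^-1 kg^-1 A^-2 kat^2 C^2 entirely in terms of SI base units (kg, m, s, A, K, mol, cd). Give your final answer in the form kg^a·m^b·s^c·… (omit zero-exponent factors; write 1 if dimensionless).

T = kg·s⁻²·A⁻¹.
So T⁻¹ = kg⁻¹·s²·A.
kat = s⁻¹·mol.
So kat² = s⁻²·mol².
C = s·A.
So C² = s²·A².
Combining: T⁻¹·kg⁻¹·A⁻²·kat²·C² = (kg⁻¹·s²·A) · kg⁻¹ · A⁻² · (s⁻²·mol²) · (s²·A²) = kg⁻²·s²·A·mol².

kg⁻²·s²·A·mol²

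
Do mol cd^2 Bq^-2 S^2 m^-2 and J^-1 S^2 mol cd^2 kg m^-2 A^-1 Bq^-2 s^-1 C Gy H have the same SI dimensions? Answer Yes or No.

Left side:
  Bq = 1/s = s⁻¹ (activity is decays per second).
  So Bq⁻² = s².
  S = 1/Ω (conductance is reciprocal resistance),
      = kg⁻¹·m⁻²·s³·A².
  So S² = kg⁻²·m⁻⁴·s⁶·A⁴.
  Combining: mol·cd²·Bq⁻²·S²·m⁻² = mol · cd² · s² · (kg⁻²·m⁻⁴·s⁶·A⁴) · m⁻² = kg⁻²·m⁻⁶·s⁸·A⁴·mol·cd².
Right side:
  J = N·m (work = force × distance),
      = kg·m²·s⁻².
  So J⁻¹ = kg⁻¹·m⁻²·s².
  S = 1/Ω (conductance is reciprocal resistance),
      = kg⁻¹·m⁻²·s³·A².
  So S² = kg⁻²·m⁻⁴·s⁶·A⁴.
  Bq = 1/s = s⁻¹ (activity is decays per second).
  So Bq⁻² = s².
  C = A·s = s·A (charge = current × time).
  Gy = J/kg (absorbed dose = energy per mass),
      = m²·s⁻².
  H = Wb/A (inductance = flux per current),
      = kg·m²·s⁻²·A⁻².
  Combining: J⁻¹·S²·mol·cd²·kg·m⁻²·A⁻¹·Bq⁻²·s⁻¹·C·Gy·H = (kg⁻¹·m⁻²·s²) · (kg⁻²·m⁻⁴·s⁶·A⁴) · mol · cd² · kg · m⁻² · A⁻¹ · s² · s⁻¹ · (s·A) · (m²·s⁻²) · (kg·m²·s⁻²·A⁻²) = kg⁻¹·m⁻⁴·s⁶·A²·mol·cd².
Left is kg⁻²·m⁻⁶·s⁸·A⁴·mol·cd²; right is kg⁻¹·m⁻⁴·s⁶·A²·mol·cd² — different.

No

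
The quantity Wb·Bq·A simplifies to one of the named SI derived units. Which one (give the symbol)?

Wb = V·s (flux: a volt is a weber per second),
    = kg·m²·s⁻²·A⁻¹.
Bq = 1/s = s⁻¹ (activity is decays per second).
Combining: Wb·Bq·A = (kg·m²·s⁻²·A⁻¹) · s⁻¹ · A = kg·m²·s⁻³.
kg·m²·s⁻³ is the base-SI form of the watt.

W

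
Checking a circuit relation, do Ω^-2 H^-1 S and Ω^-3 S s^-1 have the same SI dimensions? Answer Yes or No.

Yes

Left side:
  Ω = kg·m²·s⁻³·A⁻².
  So Ω⁻² = kg⁻²·m⁻⁴·s⁶·A⁴.
  H = kg·m²·s⁻²·A⁻².
  So H⁻¹ = kg⁻¹·m⁻²·s²·A².
  S = kg⁻¹·m⁻²·s³·A².
  Combining: Ω⁻²·H⁻¹·S = (kg⁻²·m⁻⁴·s⁶·A⁴) · (kg⁻¹·m⁻²·s²·A²) · (kg⁻¹·m⁻²·s³·A²) = kg⁻⁴·m⁻⁸·s¹¹·A⁸.
Right side:
  Ω = V/A (resistance = voltage per current),
      = kg·m²·s⁻³·A⁻².
  So Ω⁻³ = kg⁻³·m⁻⁶·s⁹·A⁶.
  S = 1/Ω (conductance is reciprocal resistance),
      = kg⁻¹·m⁻²·s³·A².
  Combining: Ω⁻³·S·s⁻¹ = (kg⁻³·m⁻⁶·s⁹·A⁶) · (kg⁻¹·m⁻²·s³·A²) · s⁻¹ = kg⁻⁴·m⁻⁸·s¹¹·A⁸.
Both reduce to kg⁻⁴·m⁻⁸·s¹¹·A⁸.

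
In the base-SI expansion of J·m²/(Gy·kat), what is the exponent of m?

Gy = J/kg (absorbed dose = energy per mass),
    = m²·s⁻².
So Gy⁻¹ = m⁻²·s².
J = N·m (work = force × distance),
    = kg·m²·s⁻².
kat = mol/s = s⁻¹·mol (catalytic activity).
So kat⁻¹ = s·mol⁻¹.
Combining: Gy⁻¹·J·kat⁻¹·m² = (m⁻²·s²) · (kg·m²·s⁻²) · (s·mol⁻¹) · m² = kg·m²·s·mol⁻¹.
The exponent of m is 2.

2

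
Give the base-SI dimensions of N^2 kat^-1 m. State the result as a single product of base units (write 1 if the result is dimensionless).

N = kg·m/s² = kg·m·s⁻² (force = mass × acceleration).
So N² = kg²·m²·s⁻⁴.
kat = mol/s = s⁻¹·mol (catalytic activity).
So kat⁻¹ = s·mol⁻¹.
Combining: N²·kat⁻¹·m = (kg²·m²·s⁻⁴) · (s·mol⁻¹) · m = kg²·m³·s⁻³·mol⁻¹.

kg²·m³·s⁻³·mol⁻¹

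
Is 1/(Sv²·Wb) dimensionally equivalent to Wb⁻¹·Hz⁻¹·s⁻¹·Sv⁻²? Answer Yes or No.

Left side:
  Sv = m²·s⁻².
  So Sv⁻² = m⁻⁴·s⁴.
  Wb = kg·m²·s⁻²·A⁻¹.
  So Wb⁻¹ = kg⁻¹·m⁻²·s²·A.
  Combining: Sv⁻²·Wb⁻¹ = (m⁻⁴·s⁴) · (kg⁻¹·m⁻²·s²·A) = kg⁻¹·m⁻⁶·s⁶·A.
Right side:
  Wb = V·s (flux: a volt is a weber per second),
      = kg·m²·s⁻²·A⁻¹.
  So Wb⁻¹ = kg⁻¹·m⁻²·s²·A.
  Hz = 1/s = s⁻¹ (frequency is cycles per second).
  So Hz⁻¹ = s.
  Sv = J/kg (equivalent dose = energy per mass),
      = m²·s⁻².
  So Sv⁻² = m⁻⁴·s⁴.
  Combining: Wb⁻¹·Hz⁻¹·s⁻¹·Sv⁻² = (kg⁻¹·m⁻²·s²·A) · s · s⁻¹ · (m⁻⁴·s⁴) = kg⁻¹·m⁻⁶·s⁶·A.
Both reduce to kg⁻¹·m⁻⁶·s⁶·A.

Yes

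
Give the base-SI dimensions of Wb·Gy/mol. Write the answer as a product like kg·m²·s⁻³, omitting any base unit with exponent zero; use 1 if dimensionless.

kg·m⁴·s⁻⁴·A⁻¹·mol⁻¹

Wb = V·s (flux: a volt is a weber per second),
    = kg·m²·s⁻²·A⁻¹.
Gy = J/kg (absorbed dose = energy per mass),
    = m²·s⁻².
Combining: Wb·mol⁻¹·Gy = (kg·m²·s⁻²·A⁻¹) · mol⁻¹ · (m²·s⁻²) = kg·m⁴·s⁻⁴·A⁻¹·mol⁻¹.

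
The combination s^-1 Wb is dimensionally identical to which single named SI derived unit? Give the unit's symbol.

V

Wb = kg·m²·s⁻²·A⁻¹.
Combining: s⁻¹·Wb = s⁻¹ · (kg·m²·s⁻²·A⁻¹) = kg·m²·s⁻³·A⁻¹.
kg·m²·s⁻³·A⁻¹ is the base-SI form of the volt.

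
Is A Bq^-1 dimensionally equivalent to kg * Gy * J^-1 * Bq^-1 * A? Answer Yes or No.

Left side:
  Bq = 1/s = s⁻¹ (activity is decays per second).
  So Bq⁻¹ = s.
  Combining: A·Bq⁻¹ = A · s = s·A.
Right side:
  Gy = m²·s⁻².
  J = kg·m²·s⁻².
  So J⁻¹ = kg⁻¹·m⁻²·s².
  Bq = s⁻¹.
  So Bq⁻¹ = s.
  Combining: kg·Gy·J⁻¹·Bq⁻¹·A = kg · (m²·s⁻²) · (kg⁻¹·m⁻²·s²) · s · A = s·A.
Both reduce to s·A.

Yes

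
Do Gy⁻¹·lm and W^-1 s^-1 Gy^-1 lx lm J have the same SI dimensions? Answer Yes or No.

No

Left side:
  Gy = J/kg (absorbed dose = energy per mass),
      = m²·s⁻².
  So Gy⁻¹ = m⁻²·s².
  lm = cd·sr = cd (luminous flux; sr is dimensionless).
  Combining: Gy⁻¹·lm = (m⁻²·s²) · cd = m⁻²·s²·cd.
Right side:
  W = kg·m²·s⁻³.
  So W⁻¹ = kg⁻¹·m⁻²·s³.
  Gy = m²·s⁻².
  So Gy⁻¹ = m⁻²·s².
  lx = m⁻²·cd.
  lm = cd.
  J = kg·m²·s⁻².
  Combining: W⁻¹·s⁻¹·Gy⁻¹·lx·lm·J = (kg⁻¹·m⁻²·s³) · s⁻¹ · (m⁻²·s²) · (m⁻²·cd) · cd · (kg·m²·s⁻²) = m⁻⁴·s²·cd².
Left is m⁻²·s²·cd; right is m⁻⁴·s²·cd² — different.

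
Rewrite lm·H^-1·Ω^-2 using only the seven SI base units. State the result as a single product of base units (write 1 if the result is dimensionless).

lm = cd.
H = kg·m²·s⁻²·A⁻².
So H⁻¹ = kg⁻¹·m⁻²·s²·A².
Ω = kg·m²·s⁻³·A⁻².
So Ω⁻² = kg⁻²·m⁻⁴·s⁶·A⁴.
Combining: lm·H⁻¹·Ω⁻² = cd · (kg⁻¹·m⁻²·s²·A²) · (kg⁻²·m⁻⁴·s⁶·A⁴) = kg⁻³·m⁻⁶·s⁸·A⁶·cd.

kg⁻³·m⁻⁶·s⁸·A⁶·cd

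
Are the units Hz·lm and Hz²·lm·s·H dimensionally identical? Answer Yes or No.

No

Left side:
  Hz = 1/s = s⁻¹ (frequency is cycles per second).
  lm = cd·sr = cd (luminous flux; sr is dimensionless).
  Combining: Hz·lm = s⁻¹ · cd = s⁻¹·cd.
Right side:
  Hz = s⁻¹.
  So Hz² = s⁻².
  lm = cd.
  H = kg·m²·s⁻²·A⁻².
  Combining: Hz²·lm·s·H = s⁻² · cd · s · (kg·m²·s⁻²·A⁻²) = kg·m²·s⁻³·A⁻²·cd.
Left is s⁻¹·cd; right is kg·m²·s⁻³·A⁻²·cd — different.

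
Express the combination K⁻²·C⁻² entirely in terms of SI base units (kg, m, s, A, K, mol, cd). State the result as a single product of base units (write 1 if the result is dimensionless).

s⁻²·A⁻²·K⁻²

C = A·s = s·A (charge = current × time).
So C⁻² = s⁻²·A⁻².
Combining: K⁻²·C⁻² = K⁻² · (s⁻²·A⁻²) = s⁻²·A⁻²·K⁻².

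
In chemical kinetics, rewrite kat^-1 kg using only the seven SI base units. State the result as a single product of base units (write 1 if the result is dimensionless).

kg·s·mol⁻¹

kat = s⁻¹·mol.
So kat⁻¹ = s·mol⁻¹.
Combining: kat⁻¹·kg = (s·mol⁻¹) · kg = kg·s·mol⁻¹.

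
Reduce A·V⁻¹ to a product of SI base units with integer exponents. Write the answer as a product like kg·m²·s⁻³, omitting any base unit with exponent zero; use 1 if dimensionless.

kg⁻¹·m⁻²·s³·A²

V = kg·m²·s⁻³·A⁻¹.
So V⁻¹ = kg⁻¹·m⁻²·s³·A.
Combining: A·V⁻¹ = A · (kg⁻¹·m⁻²·s³·A) = kg⁻¹·m⁻²·s³·A².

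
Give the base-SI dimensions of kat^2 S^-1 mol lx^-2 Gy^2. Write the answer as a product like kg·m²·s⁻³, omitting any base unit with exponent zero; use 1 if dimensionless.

kat = s⁻¹·mol.
So kat² = s⁻²·mol².
S = kg⁻¹·m⁻²·s³·A².
So S⁻¹ = kg·m²·s⁻³·A⁻².
lx = m⁻²·cd.
So lx⁻² = m⁴·cd⁻².
Gy = m²·s⁻².
So Gy² = m⁴·s⁻⁴.
Combining: kat²·S⁻¹·mol·lx⁻²·Gy² = (s⁻²·mol²) · (kg·m²·s⁻³·A⁻²) · mol · (m⁴·cd⁻²) · (m⁴·s⁻⁴) = kg·m¹⁰·s⁻⁹·A⁻²·mol³·cd⁻².

kg·m¹⁰·s⁻⁹·A⁻²·mol³·cd⁻²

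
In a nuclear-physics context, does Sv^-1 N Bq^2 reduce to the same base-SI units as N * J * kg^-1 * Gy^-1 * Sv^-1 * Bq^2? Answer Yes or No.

Yes

Left side:
  Sv = J/kg (equivalent dose = energy per mass),
      = m²·s⁻².
  So Sv⁻¹ = m⁻²·s².
  N = kg·m/s² = kg·m·s⁻² (force = mass × acceleration).
  Bq = 1/s = s⁻¹ (activity is decays per second).
  So Bq² = s⁻².
  Combining: Sv⁻¹·N·Bq² = (m⁻²·s²) · (kg·m·s⁻²) · s⁻² = kg·m⁻¹·s⁻².
Right side:
  N = kg·m/s² = kg·m·s⁻² (force = mass × acceleration).
  J = N·m (work = force × distance),
      = kg·m²·s⁻².
  Gy = J/kg (absorbed dose = energy per mass),
      = m²·s⁻².
  So Gy⁻¹ = m⁻²·s².
  Sv = J/kg (equivalent dose = energy per mass),
      = m²·s⁻².
  So Sv⁻¹ = m⁻²·s².
  Bq = 1/s = s⁻¹ (activity is decays per second).
  So Bq² = s⁻².
  Combining: N·J·kg⁻¹·Gy⁻¹·Sv⁻¹·Bq² = (kg·m·s⁻²) · (kg·m²·s⁻²) · kg⁻¹ · (m⁻²·s²) · (m⁻²·s²) · s⁻² = kg·m⁻¹·s⁻².
Both reduce to kg·m⁻¹·s⁻².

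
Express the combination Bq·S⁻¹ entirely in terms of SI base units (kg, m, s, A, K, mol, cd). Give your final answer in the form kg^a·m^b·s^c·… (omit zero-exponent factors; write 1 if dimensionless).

kg·m²·s⁻⁴·A⁻²

Bq = s⁻¹.
S = kg⁻¹·m⁻²·s³·A².
So S⁻¹ = kg·m²·s⁻³·A⁻².
Combining: Bq·S⁻¹ = s⁻¹ · (kg·m²·s⁻³·A⁻²) = kg·m²·s⁻⁴·A⁻².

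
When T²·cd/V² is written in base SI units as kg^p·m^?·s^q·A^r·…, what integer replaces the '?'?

-4

T = Wb/m² (flux density = flux per area),
    = kg·s⁻²·A⁻¹.
So T² = kg²·s⁻⁴·A⁻².
V = W/A (potential = power per current),
    = kg·m²·s⁻³·A⁻¹.
So V⁻² = kg⁻²·m⁻⁴·s⁶·A².
Combining: T²·cd·V⁻² = (kg²·s⁻⁴·A⁻²) · cd · (kg⁻²·m⁻⁴·s⁶·A²) = m⁻⁴·s²·cd.
The exponent of m is -4.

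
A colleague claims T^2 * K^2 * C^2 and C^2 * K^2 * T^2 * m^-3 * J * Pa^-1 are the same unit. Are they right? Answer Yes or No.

Yes

Left side:
  T = Wb/m² (flux density = flux per area),
      = kg·s⁻²·A⁻¹.
  So T² = kg²·s⁻⁴·A⁻².
  C = A·s = s·A (charge = current × time).
  So C² = s²·A².
  Combining: T²·K²·C² = (kg²·s⁻⁴·A⁻²) · K² · (s²·A²) = kg²·s⁻²·K².
Right side:
  C = A·s = s·A (charge = current × time).
  So C² = s²·A².
  T = Wb/m² (flux density = flux per area),
      = kg·s⁻²·A⁻¹.
  So T² = kg²·s⁻⁴·A⁻².
  J = N·m (work = force × distance),
      = kg·m²·s⁻².
  Pa = N/m² (pressure = force per area),
      = kg·m⁻¹·s⁻².
  So Pa⁻¹ = kg⁻¹·m·s².
  Combining: C²·K²·T²·m⁻³·J·Pa⁻¹ = (s²·A²) · K² · (kg²·s⁻⁴·A⁻²) · m⁻³ · (kg·m²·s⁻²) · (kg⁻¹·m·s²) = kg²·s⁻²·K².
Both reduce to kg²·s⁻²·K².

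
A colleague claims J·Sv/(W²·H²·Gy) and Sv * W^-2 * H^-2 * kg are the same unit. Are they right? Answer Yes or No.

Left side:
  W = J/s (power = energy per time),
      = kg·m²·s⁻³.
  So W⁻² = kg⁻²·m⁻⁴·s⁶.
  H = Wb/A (inductance = flux per current),
      = kg·m²·s⁻²·A⁻².
  So H⁻² = kg⁻²·m⁻⁴·s⁴·A⁴.
  J = N·m (work = force × distance),
      = kg·m²·s⁻².
  Sv = J/kg (equivalent dose = energy per mass),
      = m²·s⁻².
  Gy = J/kg (absorbed dose = energy per mass),
      = m²·s⁻².
  So Gy⁻¹ = m⁻²·s².
  Combining: W⁻²·H⁻²·J·Sv·Gy⁻¹ = (kg⁻²·m⁻⁴·s⁶) · (kg⁻²·m⁻⁴·s⁴·A⁴) · (kg·m²·s⁻²) · (m²·s⁻²) · (m⁻²·s²) = kg⁻³·m⁻⁶·s⁸·A⁴.
Right side:
  Sv = J/kg (equivalent dose = energy per mass),
      = m²·s⁻².
  W = J/s (power = energy per time),
      = kg·m²·s⁻³.
  So W⁻² = kg⁻²·m⁻⁴·s⁶.
  H = Wb/A (inductance = flux per current),
      = kg·m²·s⁻²·A⁻².
  So H⁻² = kg⁻²·m⁻⁴·s⁴·A⁴.
  Combining: Sv·W⁻²·H⁻²·kg = (m²·s⁻²) · (kg⁻²·m⁻⁴·s⁶) · (kg⁻²·m⁻⁴·s⁴·A⁴) · kg = kg⁻³·m⁻⁶·s⁸·A⁴.
Both reduce to kg⁻³·m⁻⁶·s⁸·A⁴.

Yes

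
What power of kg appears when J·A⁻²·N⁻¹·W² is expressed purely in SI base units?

2

J = N·m (work = force × distance),
    = kg·m²·s⁻².
N = kg·m/s² = kg·m·s⁻² (force = mass × acceleration).
So N⁻¹ = kg⁻¹·m⁻¹·s².
W = J/s (power = energy per time),
    = kg·m²·s⁻³.
So W² = kg²·m⁴·s⁻⁶.
Combining: J·A⁻²·N⁻¹·W² = (kg·m²·s⁻²) · A⁻² · (kg⁻¹·m⁻¹·s²) · (kg²·m⁴·s⁻⁶) = kg²·m⁵·s⁻⁶·A⁻².
The exponent of kg is 2.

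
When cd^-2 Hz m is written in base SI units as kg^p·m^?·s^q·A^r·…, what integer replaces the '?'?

Hz = 1/s = s⁻¹ (frequency is cycles per second).
Combining: cd⁻²·Hz·m = cd⁻² · s⁻¹ · m = m·s⁻¹·cd⁻².
The exponent of m is 1.

1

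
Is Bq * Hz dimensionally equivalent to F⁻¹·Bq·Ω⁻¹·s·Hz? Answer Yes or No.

Left side:
  Bq = s⁻¹.
  Hz = s⁻¹.
  Combining: Bq·Hz = s⁻¹ · s⁻¹ = s⁻².
Right side:
  F = C/V (capacitance = charge per voltage),
      = A·s/(kg·m²·s⁻³·A⁻¹) (substituting C and V),
      = kg⁻¹·m⁻²·s⁴·A².
  So F⁻¹ = kg·m²·s⁻⁴·A⁻².
  Bq = 1/s = s⁻¹ (activity is decays per second).
  Ω = V/A (resistance = voltage per current),
      = kg·m²·s⁻³·A⁻².
  So Ω⁻¹ = kg⁻¹·m⁻²·s³·A².
  Hz = 1/s = s⁻¹ (frequency is cycles per second).
  Combining: F⁻¹·Bq·Ω⁻¹·s·Hz = (kg·m²·s⁻⁴·A⁻²) · s⁻¹ · (kg⁻¹·m⁻²·s³·A²) · s · s⁻¹ = s⁻².
Both reduce to s⁻².

Yes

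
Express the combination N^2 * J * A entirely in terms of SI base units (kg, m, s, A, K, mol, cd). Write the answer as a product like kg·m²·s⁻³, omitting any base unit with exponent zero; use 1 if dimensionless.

kg³·m⁴·s⁻⁶·A

N = kg·m·s⁻².
So N² = kg²·m²·s⁻⁴.
J = kg·m²·s⁻².
Combining: N²·J·A = (kg²·m²·s⁻⁴) · (kg·m²·s⁻²) · A = kg³·m⁴·s⁻⁶·A.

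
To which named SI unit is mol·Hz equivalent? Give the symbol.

kat

Hz = s⁻¹.
Combining: mol·Hz = mol · s⁻¹ = s⁻¹·mol.
s⁻¹·mol is the base-SI form of the katal.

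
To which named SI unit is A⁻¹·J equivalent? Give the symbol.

Wb

J = N·m (work = force × distance),
    = kg·m²·s⁻².
Combining: A⁻¹·J = A⁻¹ · (kg·m²·s⁻²) = kg·m²·s⁻²·A⁻¹.
kg·m²·s⁻²·A⁻¹ is the base-SI form of the weber.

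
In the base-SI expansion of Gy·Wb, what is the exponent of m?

Gy = m²·s⁻².
Wb = kg·m²·s⁻²·A⁻¹.
Combining: Gy·Wb = (m²·s⁻²) · (kg·m²·s⁻²·A⁻¹) = kg·m⁴·s⁻⁴·A⁻¹.
The exponent of m is 4.

4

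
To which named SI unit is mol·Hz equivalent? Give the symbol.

Hz = s⁻¹.
Combining: mol·Hz = mol · s⁻¹ = s⁻¹·mol.
s⁻¹·mol is the base-SI form of the katal.

kat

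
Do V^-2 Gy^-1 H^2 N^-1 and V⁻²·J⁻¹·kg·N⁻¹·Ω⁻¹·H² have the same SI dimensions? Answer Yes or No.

No

Left side:
  V = W/A (potential = power per current),
      = kg·m²·s⁻³·A⁻¹.
  So V⁻² = kg⁻²·m⁻⁴·s⁶·A².
  Gy = J/kg (absorbed dose = energy per mass),
      = m²·s⁻².
  So Gy⁻¹ = m⁻²·s².
  H = Wb/A (inductance = flux per current),
      = kg·m²·s⁻²·A⁻².
  So H² = kg²·m⁴·s⁻⁴·A⁻⁴.
  N = kg·m/s² = kg·m·s⁻² (force = mass × acceleration).
  So N⁻¹ = kg⁻¹·m⁻¹·s².
  Combining: V⁻²·Gy⁻¹·H²·N⁻¹ = (kg⁻²·m⁻⁴·s⁶·A²) · (m⁻²·s²) · (kg²·m⁴·s⁻⁴·A⁻⁴) · (kg⁻¹·m⁻¹·s²) = kg⁻¹·m⁻³·s⁶·A⁻².
Right side:
  V = W/A (potential = power per current),
      = kg·m²·s⁻³·A⁻¹.
  So V⁻² = kg⁻²·m⁻⁴·s⁶·A².
  J = N·m (work = force × distance),
      = kg·m²·s⁻².
  So J⁻¹ = kg⁻¹·m⁻²·s².
  N = kg·m/s² = kg·m·s⁻² (force = mass × acceleration).
  So N⁻¹ = kg⁻¹·m⁻¹·s².
  Ω = V/A (resistance = voltage per current),
      = kg·m²·s⁻³·A⁻².
  So Ω⁻¹ = kg⁻¹·m⁻²·s³·A².
  H = Wb/A (inductance = flux per current),
      = kg·m²·s⁻²·A⁻².
  So H² = kg²·m⁴·s⁻⁴·A⁻⁴.
  Combining: V⁻²·J⁻¹·kg·N⁻¹·Ω⁻¹·H² = (kg⁻²·m⁻⁴·s⁶·A²) · (kg⁻¹·m⁻²·s²) · kg · (kg⁻¹·m⁻¹·s²) · (kg⁻¹·m⁻²·s³·A²) · (kg²·m⁴·s⁻⁴·A⁻⁴) = kg⁻²·m⁻⁵·s⁹.
Left is kg⁻¹·m⁻³·s⁶·A⁻²; right is kg⁻²·m⁻⁵·s⁹ — different.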